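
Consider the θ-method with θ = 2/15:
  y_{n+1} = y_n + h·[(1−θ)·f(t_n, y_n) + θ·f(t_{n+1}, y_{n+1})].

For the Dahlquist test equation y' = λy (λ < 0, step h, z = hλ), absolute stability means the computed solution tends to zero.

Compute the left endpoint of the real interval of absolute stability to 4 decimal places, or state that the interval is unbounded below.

With y'=λy (z=hλ):
  y_{n+1} = y_n + z·[13/15·y_n + 2/15·y_{n+1}] ⇒ (1 − 2/15z)y_{n+1} = (1 + 13/15z)y_n
  R(z) = (1 + 13/15z)/(1 − 2/15z).

Solve |R(x)|<1 on ℝ⁻.
x=-1.39: |R|=0.1727
R=−1: 1+13/15x = −1+2/15x ⇒ -11/15x=2 ⇒ x=2/(-11/15)=-2.7273
Confirm numerically:
  x=-2.642: |R|=0.95376 <1
  x=-2.172: |R|=0.68424 <1
  x=-1.698: |R|=0.38454 <1
  x=-1.232: |R|=0.05818 <1
  x=-3.018: |R|=1.15203 >1
  x=-2.929: |R|=1.10639 >1
Interval (-2.7273, 0).

z* = -2.7273.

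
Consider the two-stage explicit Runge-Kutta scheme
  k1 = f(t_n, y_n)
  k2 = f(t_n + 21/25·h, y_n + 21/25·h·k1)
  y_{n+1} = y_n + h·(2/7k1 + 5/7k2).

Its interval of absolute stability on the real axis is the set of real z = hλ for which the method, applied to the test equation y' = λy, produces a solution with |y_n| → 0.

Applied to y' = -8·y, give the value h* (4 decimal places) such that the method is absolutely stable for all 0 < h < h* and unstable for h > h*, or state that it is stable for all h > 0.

(-1.6667,0); λ=-8 ⇒ h* = (5/3)/8 = 0.2083.

Test eqn y'=λy, z=hλ:
  k1=λy_n ⇒ h·k1=z·y_n;  k2=λ(1+21/25z)y_n ⇒ h·k2=z(1+21/25z)y_n
  y_{n+1}/y_n = 1 + 2/7z + 5/7z(1+21/25z) = 1 + z + 3/5z²
  Hence R(z) = 1 + z + 3/5z².

Need |R(x)|<1, x<0.
x=-1.02: |R|=0.6042
R=1: x+3/5x²=0 ⇒ x=−5/3=-1.6667; min R=1−1/(4·3/5)=0.5833>−1
Confirm numerically:
  x=-1.520: |R|=0.86624 <1
  x=-1.413: |R|=0.78494 <1
  x=-0.796: |R|=0.58417 <1
  x=-2.246: |R|=1.78071 >1
  x=-2.235: |R|=1.76213 >1
  x=-1.827: |R|=1.17576 >1
Stable set (-1.6667, 0).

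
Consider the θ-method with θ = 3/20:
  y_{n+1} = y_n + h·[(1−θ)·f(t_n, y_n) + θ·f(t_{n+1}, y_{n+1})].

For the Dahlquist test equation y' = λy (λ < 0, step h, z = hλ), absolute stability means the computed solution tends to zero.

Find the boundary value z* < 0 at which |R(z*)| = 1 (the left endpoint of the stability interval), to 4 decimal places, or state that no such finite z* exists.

Set f=λy, z=hλ:
  y_{n+1} = y_n + z·[17/20·y_n + 3/20·y_{n+1}] ⇒ (1 − 3/20z)y_{n+1} = (1 + 17/20z)y_n
  Hence R(z) = (1 + 17/20z)/(1 − 3/20z).

Find x<0 with |R(x)|<1.
x=-0.71: |R|=0.3583
R=−1: 1+17/20x = −1+3/20x ⇒ -7/10x=2 ⇒ x=2/(-7/10)=-2.8571
Confirm numerically:
  x=-2.748: |R|=0.94590 <1
  x=-2.602: |R|=0.87154 <1
  x=-2.078: |R|=0.58420 <1
  x=-1.322: |R|=0.10323 <1
  x=-3.417: |R|=1.25910 >1
  x=-3.384: |R|=1.24463 >1
  x=-2.946: |R|=1.04314 >1
Stable set (-2.8571, 0).

left endpoint -2.8571.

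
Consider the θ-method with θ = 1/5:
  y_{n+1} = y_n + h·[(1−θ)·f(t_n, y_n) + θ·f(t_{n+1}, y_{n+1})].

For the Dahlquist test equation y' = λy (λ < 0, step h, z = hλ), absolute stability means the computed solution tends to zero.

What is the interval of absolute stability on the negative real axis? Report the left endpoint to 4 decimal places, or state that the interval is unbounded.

On y'=λy, z=hλ:
  y_{n+1} = y_n + z·[4/5·y_n + 1/5·y_{n+1}] ⇒ (1 − 1/5z)y_{n+1} = (1 + 4/5z)y_n
  ⇒ R(z) = (1 + 4/5z)/(1 − 1/5z).

Solve |R(x)|<1 on ℝ⁻.
x=-1.01: |R|=0.1597
R=−1: 1+4/5x = −1+1/5x ⇒ -3/5x=2 ⇒ x=2/(-3/5)=-3.3333
Confirm numerically:
  x=-2.675: |R|=0.74267 <1
  x=-1.553: |R|=0.18495 <1
  x=-1.536: |R|=0.17503 <1
  x=-1.415: |R|=0.10288 <1
  x=-3.825: |R|=1.16714 >1
  x=-3.704: |R|=1.12776 >1
  x=-3.423: |R|=1.03194 >1
Stable set (-3.3333, 0).

(-3.3333, 0).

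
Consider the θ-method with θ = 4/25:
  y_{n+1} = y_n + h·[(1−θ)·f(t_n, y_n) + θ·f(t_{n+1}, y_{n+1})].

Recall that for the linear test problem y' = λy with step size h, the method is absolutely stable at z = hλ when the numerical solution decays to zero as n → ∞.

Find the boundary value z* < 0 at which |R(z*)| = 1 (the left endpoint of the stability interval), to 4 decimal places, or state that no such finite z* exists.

z* = -2.9412.

On y'=λy, z=hλ:
  y_{n+1} = y_n + z·[21/25·y_n + 4/25·y_{n+1}] ⇒ (1 − 4/25z)y_{n+1} = (1 + 21/25z)y_n
  R(z) = (1 + 21/25z)/(1 − 4/25z).

Need |R(x)|<1, x<0.
x=-0.62: |R|=0.4360
R=−1: 1+21/25x = −1+4/25x ⇒ -17/25x=2 ⇒ x=2/(-17/25)=-2.9412
Confirm numerically:
  x=-2.209: |R|=0.63214 <1
  x=-1.944: |R|=0.48279 <1
  x=-1.839: |R|=0.42091 <1
  x=-3.273: |R|=1.14809 >1
  x=-3.255: |R|=1.14032 >1
Interval (-2.9412, 0).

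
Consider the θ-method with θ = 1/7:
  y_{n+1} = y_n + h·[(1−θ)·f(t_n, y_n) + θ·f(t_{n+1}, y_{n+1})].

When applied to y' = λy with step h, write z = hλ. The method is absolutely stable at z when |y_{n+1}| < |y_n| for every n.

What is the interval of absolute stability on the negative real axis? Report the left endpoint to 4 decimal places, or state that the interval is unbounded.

Test eqn y'=λy, z=hλ:
  y_{n+1} = y_n + z·[6/7·y_n + 1/7·y_{n+1}] ⇒ (1 − 1/7z)y_{n+1} = (1 + 6/7z)y_n
  so R(z) = (1 + 6/7z)/(1 − 1/7z).

Need |R(x)|<1, x<0.
x=-0.82: |R|=0.2660
R=−1: 1+6/7x = −1+1/7x ⇒ -5/7x=2 ⇒ x=2/(-5/7)=-2.8000
Confirm numerically:
  x=-2.747: |R|=0.97281 <1
  x=-2.183: |R|=0.66405 <1
  x=-1.986: |R|=0.54707 <1
  x=-1.378: |R|=0.15135 <1
  x=-3.360: |R|=1.27027 >1
  x=-3.118: |R|=1.15715 >1
  x=-2.935: |R|=1.06794 >1
Stable set (-2.8000, 0).

z∈(-2.8000,0).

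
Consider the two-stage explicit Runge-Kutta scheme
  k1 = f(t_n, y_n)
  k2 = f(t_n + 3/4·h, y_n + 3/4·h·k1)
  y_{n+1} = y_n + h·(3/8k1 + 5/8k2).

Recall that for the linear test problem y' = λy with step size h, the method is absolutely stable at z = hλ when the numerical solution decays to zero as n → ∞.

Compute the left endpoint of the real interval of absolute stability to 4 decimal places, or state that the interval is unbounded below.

On y'=λy, z=hλ:
  k1=λy_n ⇒ h·k1=z·y_n;  k2=λ(1+3/4z)y_n ⇒ h·k2=z(1+3/4z)y_n
  y_{n+1}/y_n = 1 + 3/8z + 5/8z(1+3/4z) = 1 + z + 15/32z²
  R(z) = 1 + z + 15/32z².

Find x<0 with |R(x)|<1.
x=-0.99: |R|=0.4694
R=1: x+15/32x²=0 ⇒ x=−32/15=-2.1333; min R=1−1/(4·15/32)=0.4667>−1
Confirm numerically:
  x=-1.853: |R|=0.75650 <1
  x=-1.816: |R|=0.72987 <1
  x=-1.269: |R|=0.48586 <1
  x=-2.611: |R|=1.58462 >1
  x=-2.262: |R|=1.13643 >1
  x=-2.183: |R|=1.05082 >1
Stable set (-2.1333, 0).

left endpoint -2.1333.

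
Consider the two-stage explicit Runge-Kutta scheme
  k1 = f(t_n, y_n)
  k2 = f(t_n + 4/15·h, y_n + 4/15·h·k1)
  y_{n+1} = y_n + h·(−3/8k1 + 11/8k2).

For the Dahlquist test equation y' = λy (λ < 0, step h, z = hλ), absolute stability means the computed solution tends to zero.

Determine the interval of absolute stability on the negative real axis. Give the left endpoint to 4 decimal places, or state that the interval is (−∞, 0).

(-2.7273, 0).

Set f=λy, z=hλ:
  k1=λy_n ⇒ h·k1=z·y_n;  k2=λ(1+4/15z)y_n ⇒ h·k2=z(1+4/15z)y_n
  y_{n+1}/y_n = 1 − 3/8z + 11/8z(1+4/15z) = 1 + z + 11/30z²
  so R(z) = 1 + z + 11/30z².

Need |R(x)|<1, x<0.
x=-0.93: |R|=0.3871
R=1: x+11/30x²=0 ⇒ x=−30/11=-2.7273; min R=1−1/(4·11/30)=0.3182>−1
Confirm numerically:
  x=-2.494: |R|=0.78668 <1
  x=-2.281: |R|=0.62675 <1
  x=-2.107: |R|=0.52080 <1
  x=-1.499: |R|=0.32490 <1
  x=-3.225: |R|=1.58856 >1
  x=-3.213: |R|=1.57224 >1
So |R|<1 on (-2.7273, 0).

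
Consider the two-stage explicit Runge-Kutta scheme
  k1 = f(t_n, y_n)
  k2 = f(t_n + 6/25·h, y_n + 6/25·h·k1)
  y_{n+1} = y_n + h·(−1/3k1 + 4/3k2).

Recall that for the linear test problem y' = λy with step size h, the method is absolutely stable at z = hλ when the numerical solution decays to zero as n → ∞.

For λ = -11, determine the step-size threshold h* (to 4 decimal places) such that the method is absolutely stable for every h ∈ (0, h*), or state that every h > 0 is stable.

(-3.1250,0); λ=-11 ⇒ h* = (25/8)/11 = 0.2841.

With y'=λy (z=hλ):
  k1=λy_n ⇒ h·k1=z·y_n;  k2=λ(1+6/25z)y_n ⇒ h·k2=z(1+6/25z)y_n
  y_{n+1}/y_n = 1 − 1/3z + 4/3z(1+6/25z) = 1 + z + 8/25z²
  ⇒ R(z) = 1 + z + 8/25z².

Find x<0 with |R(x)|<1.
x=-1.22: |R|=0.2563
R=1: x+8/25x²=0 ⇒ x=−25/8=-3.1250; min R=1−1/(4·8/25)=0.2188>−1
Confirm numerically:
  x=-2.344: |R|=0.41419 <1
  x=-2.060: |R|=0.29795 <1
  x=-1.915: |R|=0.25851 <1
  x=-1.647: |R|=0.22103 <1
  x=-3.693: |R|=1.67124 >1
  x=-3.691: |R|=1.66851 >1
  x=-3.335: |R|=1.22411 >1
Interval (-3.1250, 0).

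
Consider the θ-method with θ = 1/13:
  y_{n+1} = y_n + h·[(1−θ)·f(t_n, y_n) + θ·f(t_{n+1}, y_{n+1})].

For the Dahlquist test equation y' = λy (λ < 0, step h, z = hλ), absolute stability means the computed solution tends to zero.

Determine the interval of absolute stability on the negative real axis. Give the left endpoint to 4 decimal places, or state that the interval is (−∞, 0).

(-2.3636, 0).

Test eqn y'=λy, z=hλ:
  y_{n+1} = y_n + z·[12/13·y_n + 1/13·y_{n+1}] ⇒ (1 − 1/13z)y_{n+1} = (1 + 12/13z)y_n
  so R(z) = (1 + 12/13z)/(1 − 1/13z).

Find x<0 with |R(x)|<1.
x=-1.43: |R|=0.2883
R=−1: 1+12/13x = −1+1/13x ⇒ -11/13x=2 ⇒ x=2/(-11/13)=-2.3636
Confirm numerically:
  x=-2.151: |R|=0.84562 <1
  x=-1.393: |R|=0.25818 <1
  x=-0.995: |R|=0.07574 <1
  x=-2.595: |R|=1.16319 >1
  x=-2.508: |R|=1.10240 >1
  x=-2.394: |R|=1.02170 >1
Stable set (-2.3636, 0).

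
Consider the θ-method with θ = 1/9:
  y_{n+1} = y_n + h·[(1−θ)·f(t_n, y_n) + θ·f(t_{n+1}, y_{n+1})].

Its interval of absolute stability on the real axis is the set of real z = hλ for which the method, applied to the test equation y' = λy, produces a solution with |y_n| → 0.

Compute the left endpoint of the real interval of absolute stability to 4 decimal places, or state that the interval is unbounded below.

With y'=λy (z=hλ):
  y_{n+1} = y_n + z·[8/9·y_n + 1/9·y_{n+1}] ⇒ (1 − 1/9z)y_{n+1} = (1 + 8/9z)y_n
  so R(z) = (1 + 8/9z)/(1 − 1/9z).

Need |R(x)|<1, x<0.
x=-1.04: |R|=0.0677
R=−1: 1+8/9x = −1+1/9x ⇒ -7/9x=2 ⇒ x=2/(-7/9)=-2.5714
Confirm numerically:
  x=-2.177: |R|=0.75297 <1
  x=-2.029: |R|=0.65573 <1
  x=-1.759: |R|=0.47142 <1
  x=-1.556: |R|=0.32664 <1
  x=-3.086: |R|=1.29803 >1
  x=-3.044: |R|=1.27466 >1
  x=-2.903: |R|=1.19499 >1
So |R|<1 on (-2.5714, 0).

z* = -2.5714.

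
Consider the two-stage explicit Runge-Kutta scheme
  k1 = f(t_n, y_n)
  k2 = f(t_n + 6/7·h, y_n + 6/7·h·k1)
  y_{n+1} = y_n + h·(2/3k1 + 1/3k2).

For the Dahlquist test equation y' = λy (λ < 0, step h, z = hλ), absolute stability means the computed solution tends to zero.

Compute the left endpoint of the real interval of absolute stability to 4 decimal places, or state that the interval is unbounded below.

z* = -3.5000.

Set f=λy, z=hλ:
  k1=λy_n ⇒ h·k1=z·y_n;  k2=λ(1+6/7z)y_n ⇒ h·k2=z(1+6/7z)y_n
  y_{n+1}/y_n = 1 + 2/3z + 1/3z(1+6/7z) = 1 + z + 2/7z²
  ⇒ R(z) = 1 + z + 2/7z².

Find x<0 with |R(x)|<1.
x=-0.39: |R|=0.6535
R=1: x+2/7x²=0 ⇒ x=−7/2=-3.5000; min R=1−1/(4·2/7)=0.1250>−1
Confirm numerically:
  x=-3.193: |R|=0.71993 <1
  x=-3.002: |R|=0.57286 <1
  x=-2.398: |R|=0.24497 <1
  x=-4.026: |R|=1.60505 >1
  x=-3.751: |R|=1.26900 >1
So |R|<1 on (-3.5000, 0).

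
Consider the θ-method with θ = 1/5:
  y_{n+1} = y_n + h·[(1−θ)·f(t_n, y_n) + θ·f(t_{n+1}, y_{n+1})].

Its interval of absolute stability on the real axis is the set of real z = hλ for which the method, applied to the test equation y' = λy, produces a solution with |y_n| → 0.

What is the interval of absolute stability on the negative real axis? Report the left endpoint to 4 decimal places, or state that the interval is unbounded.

Test eqn y'=λy, z=hλ:
  y_{n+1} = y_n + z·[4/5·y_n + 1/5·y_{n+1}] ⇒ (1 − 1/5z)y_{n+1} = (1 + 4/5z)y_n
  R(z) = (1 + 4/5z)/(1 − 1/5z).

Find x<0 with |R(x)|<1.
x=-1.59: |R|=0.2064
R=−1: 1+4/5x = −1+1/5x ⇒ -3/5x=2 ⇒ x=2/(-3/5)=-3.3333
Confirm numerically:
  x=-2.736: |R|=0.76836 <1
  x=-2.719: |R|=0.76124 <1
  x=-2.034: |R|=0.44583 <1
  x=-1.584: |R|=0.20292 <1
  x=-3.801: |R|=1.15941 >1
  x=-3.395: |R|=1.02204 >1
So |R|<1 on (-3.3333, 0).

z∈(-3.3333,0).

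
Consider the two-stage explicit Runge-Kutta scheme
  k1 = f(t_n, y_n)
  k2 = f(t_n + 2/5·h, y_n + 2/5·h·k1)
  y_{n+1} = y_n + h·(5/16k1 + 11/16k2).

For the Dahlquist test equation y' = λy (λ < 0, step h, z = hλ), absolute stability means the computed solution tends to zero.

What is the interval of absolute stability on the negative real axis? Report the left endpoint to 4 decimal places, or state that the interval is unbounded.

z∈(-3.6364,0).

On y'=λy, z=hλ:
  k1=λy_n ⇒ h·k1=z·y_n;  k2=λ(1+2/5z)y_n ⇒ h·k2=z(1+2/5z)y_n
  y_{n+1}/y_n = 1 + 5/16z + 11/16z(1+2/5z) = 1 + z + 11/40z²
  ⇒ R(z) = 1 + z + 11/40z².

Solve |R(x)|<1 on ℝ⁻.
x=-0.58: |R|=0.5125
R=1: x+11/40x²=0 ⇒ x=−40/11=-3.6364; min R=1−1/(4·11/40)=0.0909>−1
Confirm numerically:
  x=-3.605: |R|=0.96891 <1
  x=-2.676: |R|=0.29327 <1
  x=-2.653: |R|=0.28256 <1
  x=-1.530: |R|=0.11375 <1
  x=-3.956: |R|=1.34773 >1
  x=-3.832: |R|=1.20616 >1
  x=-3.706: |R|=1.07097 >1
Stable set (-3.6364, 0).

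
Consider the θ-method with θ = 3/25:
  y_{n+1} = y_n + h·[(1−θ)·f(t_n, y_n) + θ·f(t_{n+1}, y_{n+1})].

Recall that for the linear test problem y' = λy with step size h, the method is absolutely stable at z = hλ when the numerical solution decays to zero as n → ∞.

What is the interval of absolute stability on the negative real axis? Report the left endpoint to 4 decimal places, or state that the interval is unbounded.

z∈(-2.6316,0).

Set f=λy, z=hλ:
  y_{n+1} = y_n + z·[22/25·y_n + 3/25·y_{n+1}] ⇒ (1 − 3/25z)y_{n+1} = (1 + 22/25z)y_n
  R(z) = (1 + 22/25z)/(1 − 3/25z).

Solve |R(x)|<1 on ℝ⁻.
x=-0.36: |R|=0.6549
R=−1: 1+22/25x = −1+3/25x ⇒ -19/25x=2 ⇒ x=2/(-19/25)=-2.6316
Confirm numerically:
  x=-2.224: |R|=0.75549 <1
  x=-2.048: |R|=0.64398 <1
  x=-1.798: |R|=0.47891 <1
  x=-3.091: |R|=1.25469 >1
  x=-3.061: |R|=1.23869 >1
Interval (-2.6316, 0).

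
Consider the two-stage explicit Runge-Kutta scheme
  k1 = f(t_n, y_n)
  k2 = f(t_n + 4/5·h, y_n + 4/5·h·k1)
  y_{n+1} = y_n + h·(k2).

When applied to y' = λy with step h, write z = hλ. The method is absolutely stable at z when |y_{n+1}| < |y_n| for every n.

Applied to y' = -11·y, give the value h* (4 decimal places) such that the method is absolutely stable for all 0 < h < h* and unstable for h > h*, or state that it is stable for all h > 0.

(-1.2500,0); λ=-11 ⇒ h* = (5/4)/11 = 0.1136.

Test eqn y'=λy, z=hλ:
  k1=λy_n ⇒ h·k1=z·y_n;  k2=λ(1+4/5z)y_n ⇒ h·k2=z(1+4/5z)y_n
  y_{n+1}/y_n = 1 + z(1+4/5z) = 1 + z + 4/5z²
  Hence R(z) = 1 + z + 4/5z².

Solve |R(x)|<1 on ℝ⁻.
x=-1.76: |R|=1.7181
R=1: x+4/5x²=0 ⇒ x=−5/4=-1.2500; min R=1−1/(4·4/5)=0.6875>−1
Confirm numerically:
  x=-1.205: |R|=0.95662 <1
  x=-1.013: |R|=0.80794 <1
  x=-0.916: |R|=0.75524 <1
  x=-1.776: |R|=1.74734 >1
  x=-1.435: |R|=1.21238 >1
Stable set (-1.2500, 0).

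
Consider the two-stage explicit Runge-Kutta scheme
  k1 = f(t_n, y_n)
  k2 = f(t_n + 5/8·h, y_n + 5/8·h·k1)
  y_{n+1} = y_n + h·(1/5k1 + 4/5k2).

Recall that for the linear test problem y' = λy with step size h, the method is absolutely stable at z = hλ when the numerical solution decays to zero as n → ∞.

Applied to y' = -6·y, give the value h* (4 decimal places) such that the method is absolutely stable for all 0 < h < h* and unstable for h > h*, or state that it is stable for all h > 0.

Set f=λy, z=hλ:
  k1=λy_n ⇒ h·k1=z·y_n;  k2=λ(1+5/8z)y_n ⇒ h·k2=z(1+5/8z)y_n
  y_{n+1}/y_n = 1 + 1/5z + 4/5z(1+5/8z) = 1 + z + 1/2z²
  Hence R(z) = 1 + z + 1/2z².

Boundary: |R(x)|=1, x<0.
x=-1.28: |R|=0.5392
R=1: x+1/2x²=0 ⇒ x=−2=-2.0000; min R=1−1/(4·1/2)=0.5000>−1
Confirm numerically:
  x=-1.470: |R|=0.61045 <1
  x=-1.260: |R|=0.53380 <1
  x=-1.049: |R|=0.50120 <1
  x=-0.956: |R|=0.50097 <1
  x=-2.589: |R|=1.76246 >1
  x=-2.399: |R|=1.47860 >1
Interval (-2.0000, 0).

(-2.0000,0); λ=-6 ⇒ h* = (2)/6 = 0.3333.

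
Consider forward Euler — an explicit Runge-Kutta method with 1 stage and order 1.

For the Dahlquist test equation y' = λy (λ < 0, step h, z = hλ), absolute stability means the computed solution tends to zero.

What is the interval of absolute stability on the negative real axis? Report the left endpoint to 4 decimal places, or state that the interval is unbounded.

(-2.0000, 0).

On y'=λy, z=hλ:
  order 1, 1-stage ⇒ R(z)=1+z
  (e.g. R(-0.81)=0.19000, |R|=0.19000)

Find x<0 with |R(x)|<1.
x=-0.81: |R|=0.1900
|R(-2.1)|=1.1000 |R(-1.67)|=0.6700 |R(-1.66)|=0.6600
Bisect:
  x_lo=-2.3389 |R|=1.3389  x_hi=-0.1336 |R|=0.8664
  mid=-1.23628 |R|=0.23628 →hi
  mid=-1.78761 |R|=0.78761 →hi
  mid=-2.06327 |R|=1.06327 →lo
  mid=-1.92544 |R|=0.92544 →hi
  mid=-1.99435 |R|=0.99435 →hi
  mid=-2.02881 |R|=1.02881 →lo
  mid=-2.01158 |R|=1.01158 →lo
  mid=-2.00297 |R|=1.00297 →lo
  ...
  [-2.00001,-1.99987] ⇒ x*=-2.0000
Interval (-2.0000, 0).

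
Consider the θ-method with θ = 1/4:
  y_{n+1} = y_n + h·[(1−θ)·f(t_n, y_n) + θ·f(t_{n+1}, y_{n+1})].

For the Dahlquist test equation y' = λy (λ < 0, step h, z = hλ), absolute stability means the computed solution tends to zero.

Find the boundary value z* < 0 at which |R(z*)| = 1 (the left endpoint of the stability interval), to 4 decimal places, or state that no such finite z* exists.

On y'=λy, z=hλ:
  y_{n+1} = y_n + z·[3/4·y_n + 1/4·y_{n+1}] ⇒ (1 − 1/4z)y_{n+1} = (1 + 3/4z)y_n
  Hence R(z) = (1 + 3/4z)/(1 − 1/4z).

Solve |R(x)|<1 on ℝ⁻.
x=-0.6: |R|=0.4783
R=−1: 1+3/4x = −1+1/4x ⇒ -1/2x=2 ⇒ x=2/(-1/2)=-4.0000
Confirm numerically:
  x=-3.279: |R|=0.80190 <1
  x=-2.003: |R|=0.33467 <1
  x=-1.848: |R|=0.26402 <1
  x=-4.444: |R|=1.10516 >1
  x=-4.198: |R|=1.04830 >1
Stable set (-4.0000, 0).

z* = -4.0000.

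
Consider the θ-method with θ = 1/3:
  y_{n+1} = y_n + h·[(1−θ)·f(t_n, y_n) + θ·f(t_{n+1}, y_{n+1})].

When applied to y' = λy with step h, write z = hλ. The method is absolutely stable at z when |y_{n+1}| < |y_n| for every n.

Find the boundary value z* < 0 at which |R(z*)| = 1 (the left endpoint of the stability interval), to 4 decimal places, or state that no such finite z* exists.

Set f=λy, z=hλ:
  y_{n+1} = y_n + z·[2/3·y_n + 1/3·y_{n+1}] ⇒ (1 − 1/3z)y_{n+1} = (1 + 2/3z)y_n
  ⇒ R(z) = (1 + 2/3z)/(1 − 1/3z).

Solve |R(x)|<1 on ℝ⁻.
x=-0.71: |R|=0.4259
R=−1: 1+2/3x = −1+1/3x ⇒ -1/3x=2 ⇒ x=2/(-1/3)=-6.0000
Confirm numerically:
  x=-3.355: |R|=0.58379 <1
  x=-3.179: |R|=0.54345 <1
  x=-2.816: |R|=0.45254 <1
  x=-2.681: |R|=0.41577 <1
  x=-6.400: |R|=1.04255 >1
  x=-6.226: |R|=1.02450 >1
  x=-6.150: |R|=1.01639 >1
So |R|<1 on (-6.0000, 0).

left endpoint -6.0000.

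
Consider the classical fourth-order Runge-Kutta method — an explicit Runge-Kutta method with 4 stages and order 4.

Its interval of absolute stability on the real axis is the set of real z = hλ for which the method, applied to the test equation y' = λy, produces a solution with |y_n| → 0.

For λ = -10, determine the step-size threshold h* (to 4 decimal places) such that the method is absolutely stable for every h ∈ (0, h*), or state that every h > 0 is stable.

On y'=λy, z=hλ:
  order 4, 4-stage ⇒ R(z)=1+z+z^2/2+z^3/6+z^4/24
  (e.g. R(-1.31)=0.29608, |R|=0.29608)

Need |R(x)|<1, x<0.
x=-1.31: |R|=0.2961
|R(-2.12)|=0.3808 |R(-0.78)|=0.4605 |R(-0.75)|=0.4741
Bisect:
  x_lo=-3.3437 |R|=2.2243  x_hi=-0.3634 |R|=0.6953
  mid=-1.85359 |R|=0.29474 →hi
  mid=-2.59867 |R|=0.75320 →hi
  mid=-2.97121 |R|=1.31845 →lo
  mid=-2.78494 |R|=0.99946 →hi
  mid=-2.87807 |R|=1.14913 →lo
  mid=-2.83151 |R|=1.07194 →lo
  mid=-2.80822 |R|=1.03512 →lo
  mid=-2.79658 |R|=1.01715 →lo
  mid=-2.79076 |R|=1.00827 →lo
  ...
  [-2.78530,-2.78512] ⇒ x*=-2.7853
Stable set (-2.7853, 0).

(-2.7853,0); λ=-10 ⇒ h* = 0.2785.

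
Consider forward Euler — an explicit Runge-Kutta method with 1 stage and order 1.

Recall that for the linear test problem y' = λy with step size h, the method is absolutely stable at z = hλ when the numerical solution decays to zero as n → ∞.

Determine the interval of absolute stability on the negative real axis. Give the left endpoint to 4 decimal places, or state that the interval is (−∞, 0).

(-2.0000, 0).

Test eqn y'=λy, z=hλ:
  order 1, 1-stage ⇒ R(z)=1+z
  (e.g. R(-0.6)=0.40000, |R|=0.40000)

Find x<0 with |R(x)|<1.
x=-0.6: |R|=0.4000
|R(-1.93)|=0.9300 |R(-0.81)|=0.1900 |R(-0.63)|=0.3700
Bisect:
  x_lo=-2.8671 |R|=1.8671  x_hi=-0.3208 |R|=0.6792
  mid=-1.59395 |R|=0.59395 →hi
  mid=-2.23051 |R|=1.23051 →lo
  mid=-1.91223 |R|=0.91223 →hi
  mid=-2.07137 |R|=1.07137 →lo
  mid=-1.99180 |R|=0.99180 →hi
  mid=-2.03159 |R|=1.03159 →lo
  mid=-2.01169 |R|=1.01169 →lo
  mid=-2.00175 |R|=1.00175 →lo
  mid=-1.99678 |R|=0.99678 →hi
  ...
  [-2.00004,-1.99988] ⇒ x*=-2.0000
So |R|<1 on (-2.0000, 0).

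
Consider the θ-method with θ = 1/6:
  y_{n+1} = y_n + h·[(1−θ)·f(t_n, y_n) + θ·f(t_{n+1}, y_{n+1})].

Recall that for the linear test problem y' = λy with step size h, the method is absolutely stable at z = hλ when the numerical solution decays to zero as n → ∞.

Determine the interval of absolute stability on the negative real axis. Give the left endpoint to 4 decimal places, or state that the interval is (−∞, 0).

(-3.0000, 0).

Set f=λy, z=hλ:
  y_{n+1} = y_n + z·[5/6·y_n + 1/6·y_{n+1}] ⇒ (1 − 1/6z)y_{n+1} = (1 + 5/6z)y_n
  ⇒ R(z) = (1 + 5/6z)/(1 − 1/6z).

Solve |R(x)|<1 on ℝ⁻.
x=-1.74: |R|=0.3488
R=−1: 1+5/6x = −1+1/6x ⇒ -2/3x=2 ⇒ x=2/(-2/3)=-3.0000
Confirm numerically:
  x=-2.202: |R|=0.61083 <1
  x=-2.164: |R|=0.59040 <1
  x=-1.965: |R|=0.48023 <1
  x=-1.941: |R|=0.46657 <1
  x=-3.425: |R|=1.18037 >1
  x=-3.088: |R|=1.03873 >1
Stable set (-3.0000, 0).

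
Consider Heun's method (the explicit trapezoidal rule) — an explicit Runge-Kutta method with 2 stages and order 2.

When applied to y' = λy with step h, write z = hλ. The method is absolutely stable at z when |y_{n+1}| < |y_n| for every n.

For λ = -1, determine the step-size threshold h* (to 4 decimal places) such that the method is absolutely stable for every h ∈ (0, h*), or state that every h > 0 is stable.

With y'=λy (z=hλ):
  order 2, 2-stage ⇒ R(z)=1+z+z^2/2
  (e.g. R(-0.83)=0.51445, |R|=0.51445)

Solve |R(x)|<1 on ℝ⁻.
x=-0.83: |R|=0.5145
|R(-1.58)|=0.6682 |R(-1.51)|=0.6300 |R(-1.31)|=0.5481
Bisect:
  x_lo=-2.6519 |R|=1.8643  x_hi=-0.3677 |R|=0.6999
  mid=-1.50980 |R|=0.62995 →hi
  mid=-2.08084 |R|=1.08410 →lo
  mid=-1.79532 |R|=0.81626 →hi
  mid=-1.93808 |R|=0.93999 →hi
  mid=-2.00946 |R|=1.00950 →lo
  mid=-1.97377 |R|=0.97411 →hi
  mid=-1.99161 |R|=0.99165 →hi
  mid=-2.00053 |R|=1.00053 →lo
  mid=-1.99607 |R|=0.99608 →hi
  mid=-1.99830 |R|=0.99831 →hi
  ...
  [-2.00012,-1.99998] ⇒ x*=-2.0000
So |R|<1 on (-2.0000, 0).

(-2.0000,0); λ=-1 ⇒ h* = 2.0000.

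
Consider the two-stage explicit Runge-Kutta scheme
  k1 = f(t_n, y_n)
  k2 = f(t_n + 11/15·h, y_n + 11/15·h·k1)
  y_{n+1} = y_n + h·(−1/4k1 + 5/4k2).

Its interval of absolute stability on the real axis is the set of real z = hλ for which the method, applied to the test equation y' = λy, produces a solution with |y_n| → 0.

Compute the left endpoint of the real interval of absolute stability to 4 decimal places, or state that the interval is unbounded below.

left endpoint -1.0909.

With y'=λy (z=hλ):
  k1=λy_n ⇒ h·k1=z·y_n;  k2=λ(1+11/15z)y_n ⇒ h·k2=z(1+11/15z)y_n
  y_{n+1}/y_n = 1 − 1/4z + 5/4z(1+11/15z) = 1 + z + 11/12z²
  Hence R(z) = 1 + z + 11/12z².

Find x<0 with |R(x)|<1.
x=-1.24: |R|=1.1695
R=1: x+11/12x²=0 ⇒ x=−12/11=-1.0909; min R=1−1/(4·11/12)=0.7273>−1
Confirm numerically:
  x=-0.897: |R|=0.84056 <1
  x=-0.747: |R|=0.76451 <1
  x=-0.680: |R|=0.74387 <1
  x=-1.553: |R|=1.65782 >1
  x=-1.355: |R|=1.32802 >1
Interval (-1.0909, 0).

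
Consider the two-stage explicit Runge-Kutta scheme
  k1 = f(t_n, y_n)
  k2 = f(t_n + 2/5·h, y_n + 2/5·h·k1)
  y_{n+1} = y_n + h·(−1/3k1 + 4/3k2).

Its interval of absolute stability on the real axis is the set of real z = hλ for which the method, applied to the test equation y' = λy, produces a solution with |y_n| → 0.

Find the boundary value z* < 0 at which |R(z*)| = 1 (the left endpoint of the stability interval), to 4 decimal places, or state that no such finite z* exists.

z* = -1.8750.

Set f=λy, z=hλ:
  k1=λy_n ⇒ h·k1=z·y_n;  k2=λ(1+2/5z)y_n ⇒ h·k2=z(1+2/5z)y_n
  y_{n+1}/y_n = 1 − 1/3z + 4/3z(1+2/5z) = 1 + z + 8/15z²
  R(z) = 1 + z + 8/15z².

Find x<0 with |R(x)|<1.
x=-0.38: |R|=0.6970
R=1: x+8/15x²=0 ⇒ x=−15/8=-1.8750; min R=1−1/(4·8/15)=0.5312>−1
Confirm numerically:
  x=-1.706: |R|=0.84623 <1
  x=-1.200: |R|=0.56800 <1
  x=-1.189: |R|=0.56498 <1
  x=-1.068: |R|=0.54033 <1
  x=-2.422: |R|=1.70658 >1
  x=-1.931: |R|=1.05767 >1
Stable set (-1.8750, 0).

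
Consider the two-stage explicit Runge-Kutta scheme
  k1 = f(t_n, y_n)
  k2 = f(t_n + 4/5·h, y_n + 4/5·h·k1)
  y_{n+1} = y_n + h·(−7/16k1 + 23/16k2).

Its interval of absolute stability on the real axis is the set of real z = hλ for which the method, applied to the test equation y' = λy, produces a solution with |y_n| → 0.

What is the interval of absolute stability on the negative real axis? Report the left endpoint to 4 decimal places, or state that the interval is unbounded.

Test eqn y'=λy, z=hλ:
  k1=λy_n ⇒ h·k1=z·y_n;  k2=λ(1+4/5z)y_n ⇒ h·k2=z(1+4/5z)y_n
  y_{n+1}/y_n = 1 − 7/16z + 23/16z(1+4/5z) = 1 + z + 23/20z²
  so R(z) = 1 + z + 23/20z².

Need |R(x)|<1, x<0.
x=-1.41: |R|=1.8763
R=1: x+23/20x²=0 ⇒ x=−20/23=-0.8696; min R=1−1/(4·23/20)=0.7826>−1
Confirm numerically:
  x=-0.620: |R|=0.82206 <1
  x=-0.614: |R|=0.81955 <1
  x=-0.425: |R|=0.78272 <1
  x=-1.110: |R|=1.30692 >1
  x=-1.073: |R|=1.25103 >1
  x=-0.918: |R|=1.05113 >1
Interval (-0.8696, 0).

(-0.8696, 0).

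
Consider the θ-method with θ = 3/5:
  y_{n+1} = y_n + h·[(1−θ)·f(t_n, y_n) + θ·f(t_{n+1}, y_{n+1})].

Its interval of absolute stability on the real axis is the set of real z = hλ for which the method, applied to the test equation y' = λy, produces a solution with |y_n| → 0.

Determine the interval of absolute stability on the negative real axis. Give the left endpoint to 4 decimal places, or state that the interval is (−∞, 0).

Test eqn y'=λy, z=hλ:
  y_{n+1} = y_n + z·[2/5·y_n + 3/5·y_{n+1}] ⇒ (1 − 3/5z)y_{n+1} = (1 + 2/5z)y_n
  so R(z) = (1 + 2/5z)/(1 − 3/5z).

Find x<0 with |R(x)|<1.
x=-1.07: |R|=0.3484
x=-2: |R|=0.0909
x=-10: |R|=0.4286
x=-100: |R|=0.6393
θ=3/5≥1/2 ⇒ |1+2/5x|<|1−3/5x| ∀x<0 ⇒ interval (−∞,0).

(−∞, 0) — no finite endpoint.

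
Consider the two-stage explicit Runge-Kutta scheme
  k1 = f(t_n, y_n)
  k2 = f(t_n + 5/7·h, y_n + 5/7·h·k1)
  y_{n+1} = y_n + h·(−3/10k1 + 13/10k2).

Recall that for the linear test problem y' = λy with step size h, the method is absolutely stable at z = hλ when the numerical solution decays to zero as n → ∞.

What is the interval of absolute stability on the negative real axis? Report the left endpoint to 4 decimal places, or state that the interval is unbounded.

Test eqn y'=λy, z=hλ:
  k1=λy_n ⇒ h·k1=z·y_n;  k2=λ(1+5/7z)y_n ⇒ h·k2=z(1+5/7z)y_n
  y_{n+1}/y_n = 1 − 3/10z + 13/10z(1+5/7z) = 1 + z + 13/14z²
  R(z) = 1 + z + 13/14z².

Need |R(x)|<1, x<0.
x=-0.84: |R|=0.8152
R=1: x+13/14x²=0 ⇒ x=−14/13=-1.0769; min R=1−1/(4·13/14)=0.7308>−1
Confirm numerically:
  x=-0.886: |R|=0.84292 <1
  x=-0.777: |R|=0.78361 <1
  x=-0.478: |R|=0.73416 <1
  x=-1.639: |R|=1.85544 >1
  x=-1.275: |R|=1.23451 >1
Stable set (-1.0769, 0).

(-1.0769, 0).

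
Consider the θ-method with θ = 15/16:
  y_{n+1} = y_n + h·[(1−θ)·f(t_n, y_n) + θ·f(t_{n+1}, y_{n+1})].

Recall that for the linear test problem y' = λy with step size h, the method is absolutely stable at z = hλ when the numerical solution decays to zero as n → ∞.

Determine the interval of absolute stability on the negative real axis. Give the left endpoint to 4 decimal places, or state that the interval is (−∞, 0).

On y'=λy, z=hλ:
  y_{n+1} = y_n + z·[1/16·y_n + 15/16·y_{n+1}] ⇒ (1 − 15/16z)y_{n+1} = (1 + 1/16z)y_n
  ⇒ R(z) = (1 + 1/16z)/(1 − 15/16z).

Solve |R(x)|<1 on ℝ⁻.
x=-0.52: |R|=0.6504
x=-2: |R|=0.3043
x=-10: |R|=0.0361
x=-100: |R|=0.0554
θ=15/16≥1/2 ⇒ |1+1/16x|<|1−15/16x| ∀x<0 ⇒ unbounded interval.

(−∞, 0) — no finite endpoint.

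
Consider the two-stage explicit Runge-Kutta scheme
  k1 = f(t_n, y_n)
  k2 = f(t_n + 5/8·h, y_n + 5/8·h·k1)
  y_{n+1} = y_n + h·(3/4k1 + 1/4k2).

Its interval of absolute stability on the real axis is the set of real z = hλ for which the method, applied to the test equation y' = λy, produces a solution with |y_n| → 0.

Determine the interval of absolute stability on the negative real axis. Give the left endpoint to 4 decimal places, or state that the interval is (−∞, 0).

z∈(-6.4000,0).

With y'=λy (z=hλ):
  k1=λy_n ⇒ h·k1=z·y_n;  k2=λ(1+5/8z)y_n ⇒ h·k2=z(1+5/8z)y_n
  y_{n+1}/y_n = 1 + 3/4z + 1/4z(1+5/8z) = 1 + z + 5/32z²
  Hence R(z) = 1 + z + 5/32z².

Solve |R(x)|<1 on ℝ⁻.
x=-0.55: |R|=0.4973
R=1: x+5/32x²=0 ⇒ x=−32/5=-6.4000; min R=1−1/(4·5/32)=-0.6000>−1
Confirm numerically:
  x=-5.676: |R|=0.35790 <1
  x=-5.615: |R|=0.31129 <1
  x=-2.865: |R|=0.58246 <1
  x=-6.851: |R|=1.48278 >1
  x=-6.734: |R|=1.35143 >1
Stable set (-6.4000, 0).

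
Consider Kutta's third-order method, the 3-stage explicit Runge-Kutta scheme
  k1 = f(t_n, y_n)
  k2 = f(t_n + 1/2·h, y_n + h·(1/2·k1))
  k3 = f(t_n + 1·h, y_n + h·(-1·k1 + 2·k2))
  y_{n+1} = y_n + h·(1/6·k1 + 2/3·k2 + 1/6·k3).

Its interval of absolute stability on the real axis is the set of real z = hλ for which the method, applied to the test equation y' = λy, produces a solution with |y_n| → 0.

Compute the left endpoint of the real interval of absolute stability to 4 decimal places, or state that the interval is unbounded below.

With y'=λy (z=hλ):
  order 3, 3-stage ⇒ R(z)=1+z+z^2/2+z^3/6
  (e.g. R(-0.58)=0.55568, |R|=0.55568)

Need |R(x)|<1, x<0.
x=-0.58: |R|=0.5557
|R(-1.84)|=0.1855 |R(-1.49)|=0.0687 |R(-0.73)|=0.4716
Bisect:
  x_lo=-2.8288 |R|=1.6005  x_hi=-0.0907 |R|=0.9132
  mid=-1.45977 |R|=0.08725 →hi
  mid=-2.14428 |R|=0.48853 →hi
  mid=-2.48654 |R|=0.95743 →hi
  mid=-2.65767 |R|=1.25468 →lo
  mid=-2.57210 |R|=1.10030 →lo
  mid=-2.52932 |R|=1.02746 →lo
  mid=-2.50793 |R|=0.99210 →hi
  mid=-2.51863 |R|=1.00970 →lo
  ...
  [-2.51278,-2.51261] ⇒ x*=-2.5127
Interval (-2.5127, 0).

left endpoint -2.5127.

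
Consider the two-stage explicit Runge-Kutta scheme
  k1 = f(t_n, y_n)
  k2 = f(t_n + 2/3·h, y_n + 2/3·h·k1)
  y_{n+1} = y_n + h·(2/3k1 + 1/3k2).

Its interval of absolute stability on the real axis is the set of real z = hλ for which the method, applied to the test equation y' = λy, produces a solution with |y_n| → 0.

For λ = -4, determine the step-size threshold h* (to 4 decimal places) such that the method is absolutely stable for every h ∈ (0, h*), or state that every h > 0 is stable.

On y'=λy, z=hλ:
  k1=λy_n ⇒ h·k1=z·y_n;  k2=λ(1+2/3z)y_n ⇒ h·k2=z(1+2/3z)y_n
  y_{n+1}/y_n = 1 + 2/3z + 1/3z(1+2/3z) = 1 + z + 2/9z²
  so R(z) = 1 + z + 2/9z².

Boundary: |R(x)|=1, x<0.
x=-0.69: |R|=0.4158
R=1: x+2/9x²=0 ⇒ x=−9/2=-4.5000; min R=1−1/(4·2/9)=-0.1250>−1
Confirm numerically:
  x=-3.749: |R|=0.37433 <1
  x=-2.443: |R|=0.11672 <1
  x=-2.008: |R|=0.11199 <1
  x=-4.841: |R|=1.36684 >1
  x=-4.542: |R|=1.04239 >1
Stable set (-4.5000, 0).

(-4.5000,0); λ=-4 ⇒ h* = (9/2)/4 = 1.1250.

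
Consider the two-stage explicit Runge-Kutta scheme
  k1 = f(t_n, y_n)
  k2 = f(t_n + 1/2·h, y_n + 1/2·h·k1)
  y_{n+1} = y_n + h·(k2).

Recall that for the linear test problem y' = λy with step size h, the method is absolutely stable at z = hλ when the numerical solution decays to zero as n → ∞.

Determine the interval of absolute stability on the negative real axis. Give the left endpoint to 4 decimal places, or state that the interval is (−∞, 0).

Test eqn y'=λy, z=hλ:
  k1=λy_n ⇒ h·k1=z·y_n;  k2=λ(1+1/2z)y_n ⇒ h·k2=z(1+1/2z)y_n
  y_{n+1}/y_n = 1 + z(1+1/2z) = 1 + z + 1/2z²
  R(z) = 1 + z + 1/2z².

Need |R(x)|<1, x<0.
x=-1.74: |R|=0.7738
R=1: x+1/2x²=0 ⇒ x=−2=-2.0000; min R=1−1/(4·1/2)=0.5000>−1
Confirm numerically:
  x=-1.656: |R|=0.71517 <1
  x=-1.471: |R|=0.61092 <1
  x=-0.866: |R|=0.50898 <1
  x=-2.288: |R|=1.32947 >1
  x=-2.240: |R|=1.26880 >1
Stable set (-2.0000, 0).

z∈(-2.0000,0).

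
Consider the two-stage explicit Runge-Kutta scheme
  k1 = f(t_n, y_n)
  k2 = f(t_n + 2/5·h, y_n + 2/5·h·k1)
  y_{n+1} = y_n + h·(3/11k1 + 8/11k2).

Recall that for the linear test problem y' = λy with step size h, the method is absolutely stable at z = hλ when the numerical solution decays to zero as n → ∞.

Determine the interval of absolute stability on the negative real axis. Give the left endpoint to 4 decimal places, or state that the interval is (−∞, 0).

z∈(-3.4375,0).

On y'=λy, z=hλ:
  k1=λy_n ⇒ h·k1=z·y_n;  k2=λ(1+2/5z)y_n ⇒ h·k2=z(1+2/5z)y_n
  y_{n+1}/y_n = 1 + 3/11z + 8/11z(1+2/5z) = 1 + z + 16/55z²
  R(z) = 1 + z + 16/55z².

Boundary: |R(x)|=1, x<0.
x=-1.76: |R|=0.1411
R=1: x+16/55x²=0 ⇒ x=−55/16=-3.4375; min R=1−1/(4·16/55)=0.1406>−1
Confirm numerically:
  x=-2.634: |R|=0.38431 <1
  x=-2.545: |R|=0.33923 <1
  x=-1.843: |R|=0.14512 <1
  x=-1.552: |R|=0.14871 <1
  x=-3.711: |R|=1.29526 >1
  x=-3.680: |R|=1.25961 >1
So |R|<1 on (-3.4375, 0).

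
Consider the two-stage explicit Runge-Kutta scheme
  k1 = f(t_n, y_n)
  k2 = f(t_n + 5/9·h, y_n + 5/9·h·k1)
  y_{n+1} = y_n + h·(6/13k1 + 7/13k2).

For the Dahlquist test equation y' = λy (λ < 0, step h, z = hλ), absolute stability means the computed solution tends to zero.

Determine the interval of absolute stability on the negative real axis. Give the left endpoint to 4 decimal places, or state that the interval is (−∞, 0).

(-3.3429, 0).

On y'=λy, z=hλ:
  k1=λy_n ⇒ h·k1=z·y_n;  k2=λ(1+5/9z)y_n ⇒ h·k2=z(1+5/9z)y_n
  y_{n+1}/y_n = 1 + 6/13z + 7/13z(1+5/9z) = 1 + z + 35/117z²
  ⇒ R(z) = 1 + z + 35/117z².

Find x<0 with |R(x)|<1.
x=-0.61: |R|=0.5013
R=1: x+35/117x²=0 ⇒ x=−117/35=-3.3429; min R=1−1/(4·35/117)=0.1643>−1
Confirm numerically:
  x=-3.099: |R|=0.77393 <1
  x=-2.428: |R|=0.33552 <1
  x=-1.812: |R|=0.17020 <1
  x=-1.370: |R|=0.19147 <1
  x=-3.775: |R|=1.48801 >1
  x=-3.676: |R|=1.36634 >1
  x=-3.435: |R|=1.09468 >1
Interval (-3.3429, 0).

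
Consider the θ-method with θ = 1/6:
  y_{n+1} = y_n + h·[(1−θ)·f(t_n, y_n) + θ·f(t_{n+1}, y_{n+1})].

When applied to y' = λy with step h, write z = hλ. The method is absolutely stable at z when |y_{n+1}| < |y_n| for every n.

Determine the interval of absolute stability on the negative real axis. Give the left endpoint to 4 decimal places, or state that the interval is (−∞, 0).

Set f=λy, z=hλ:
  y_{n+1} = y_n + z·[5/6·y_n + 1/6·y_{n+1}] ⇒ (1 − 1/6z)y_{n+1} = (1 + 5/6z)y_n
  ⇒ R(z) = (1 + 5/6z)/(1 − 1/6z).

Need |R(x)|<1, x<0.
x=-1.76: |R|=0.3608
R=−1: 1+5/6x = −1+1/6x ⇒ -2/3x=2 ⇒ x=2/(-2/3)=-3.0000
Confirm numerically:
  x=-2.849: |R|=0.93174 <1
  x=-2.072: |R|=0.54014 <1
  x=-1.698: |R|=0.32346 <1
  x=-3.297: |R|=1.12778 >1
  x=-3.193: |R|=1.08398 >1
Interval (-3.0000, 0).

z∈(-3.0000,0).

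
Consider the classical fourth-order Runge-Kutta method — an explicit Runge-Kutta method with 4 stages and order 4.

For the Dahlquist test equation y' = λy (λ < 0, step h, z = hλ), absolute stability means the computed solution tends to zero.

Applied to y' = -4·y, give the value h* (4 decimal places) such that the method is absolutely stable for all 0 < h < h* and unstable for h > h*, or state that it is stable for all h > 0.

(-2.7853,0); λ=-4 ⇒ h* = 0.6963.

Set f=λy, z=hλ:
  order 4, 4-stage ⇒ R(z)=1+z+z^2/2+z^3/6+z^4/24
  (e.g. R(-0.38)=0.68392, |R|=0.68392)

Boundary: |R(x)|=1, x<0.
x=-0.38: |R|=0.6839
|R(-2.18)|=0.4105 |R(-1.74)|=0.2777 |R(-1.69)|=0.2735
Bisect:
  x_lo=-3.6484 |R|=3.2957  x_hi=-0.3907 |R|=0.6767
  mid=-2.01954 |R|=0.34004 →hi
  mid=-2.83398 |R|=1.07593 →lo
  mid=-2.42676 |R|=0.58099 →hi
  mid=-2.63037 |R|=0.79047 →hi
  mid=-2.73218 |R|=0.92283 →hi
  mid=-2.78308 |R|=0.99667 →hi
  mid=-2.80853 |R|=1.03561 →lo
  mid=-2.79581 |R|=1.01597 →lo
  mid=-2.78944 |R|=1.00627 →lo
  mid=-2.78626 |R|=1.00146 →lo
  ...
  [-2.78547,-2.78527] ⇒ x*=-2.7853
Stable set (-2.7853, 0).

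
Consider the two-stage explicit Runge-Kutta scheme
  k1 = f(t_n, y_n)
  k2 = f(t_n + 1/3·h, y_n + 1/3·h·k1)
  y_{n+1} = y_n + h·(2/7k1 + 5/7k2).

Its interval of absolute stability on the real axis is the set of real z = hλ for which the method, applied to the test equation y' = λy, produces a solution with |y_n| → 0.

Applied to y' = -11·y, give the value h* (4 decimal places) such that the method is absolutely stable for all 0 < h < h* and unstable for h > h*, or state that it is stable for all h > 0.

(-4.2000,0); λ=-11 ⇒ h* = (21/5)/11 = 0.3818.

With y'=λy (z=hλ):
  k1=λy_n ⇒ h·k1=z·y_n;  k2=λ(1+1/3z)y_n ⇒ h·k2=z(1+1/3z)y_n
  y_{n+1}/y_n = 1 + 2/7z + 5/7z(1+1/3z) = 1 + z + 5/21z²
  so R(z) = 1 + z + 5/21z².

Solve |R(x)|<1 on ℝ⁻.
x=-1.74: |R|=0.0191
R=1: x+5/21x²=0 ⇒ x=−21/5=-4.2000; min R=1−1/(4·5/21)=-0.0500>−1
Confirm numerically:
  x=-3.724: |R|=0.57795 <1
  x=-3.077: |R|=0.17727 <1
  x=-2.844: |R|=0.08179 <1
  x=-4.748: |R|=1.61950 >1
  x=-4.474: |R|=1.29188 >1
  x=-4.444: |R|=1.25818 >1
Stable set (-4.2000, 0).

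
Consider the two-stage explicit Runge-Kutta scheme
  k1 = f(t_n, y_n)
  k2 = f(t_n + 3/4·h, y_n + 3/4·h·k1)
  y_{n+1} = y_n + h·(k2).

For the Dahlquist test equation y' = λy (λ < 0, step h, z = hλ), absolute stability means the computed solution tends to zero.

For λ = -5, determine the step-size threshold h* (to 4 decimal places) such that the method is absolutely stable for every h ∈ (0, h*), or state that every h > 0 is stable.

Test eqn y'=λy, z=hλ:
  k1=λy_n ⇒ h·k1=z·y_n;  k2=λ(1+3/4z)y_n ⇒ h·k2=z(1+3/4z)y_n
  y_{n+1}/y_n = 1 + z(1+3/4z) = 1 + z + 3/4z²
  Hence R(z) = 1 + z + 3/4z².

Boundary: |R(x)|=1, x<0.
x=-0.55: |R|=0.6769
R=1: x+3/4x²=0 ⇒ x=−4/3=-1.3333; min R=1−1/(4·3/4)=0.6667>−1
Confirm numerically:
  x=-1.075: |R|=0.79172 <1
  x=-0.948: |R|=0.72603 <1
  x=-0.882: |R|=0.70144 <1
  x=-1.473: |R|=1.15430 >1
  x=-1.435: |R|=1.10942 >1
  x=-1.431: |R|=1.10482 >1
Interval (-1.3333, 0).

(-1.3333,0); λ=-5 ⇒ h* = (4/3)/5 = 0.2667.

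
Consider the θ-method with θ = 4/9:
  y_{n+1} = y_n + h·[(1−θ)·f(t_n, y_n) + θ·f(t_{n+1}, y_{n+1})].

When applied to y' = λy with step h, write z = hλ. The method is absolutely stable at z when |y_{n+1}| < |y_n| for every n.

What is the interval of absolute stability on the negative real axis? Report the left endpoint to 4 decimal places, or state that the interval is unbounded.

Test eqn y'=λy, z=hλ:
  y_{n+1} = y_n + z·[5/9·y_n + 4/9·y_{n+1}] ⇒ (1 − 4/9z)y_{n+1} = (1 + 5/9z)y_n
  so R(z) = (1 + 5/9z)/(1 − 4/9z).

Find x<0 with |R(x)|<1.
x=-1.74: |R|=0.0188
R=−1: 1+5/9x = −1+4/9x ⇒ -1/9x=2 ⇒ x=2/(-1/9)=-18.0000
Confirm numerically:
  x=-12.402: |R|=0.90448 <1
  x=-11.169: |R|=0.87274 <1
  x=-10.767: |R|=0.86109 <1
  x=-18.471: |R|=1.00568 >1
  x=-18.219: |R|=1.00267 >1
Stable set (-18.0000, 0).

(-18.0000, 0).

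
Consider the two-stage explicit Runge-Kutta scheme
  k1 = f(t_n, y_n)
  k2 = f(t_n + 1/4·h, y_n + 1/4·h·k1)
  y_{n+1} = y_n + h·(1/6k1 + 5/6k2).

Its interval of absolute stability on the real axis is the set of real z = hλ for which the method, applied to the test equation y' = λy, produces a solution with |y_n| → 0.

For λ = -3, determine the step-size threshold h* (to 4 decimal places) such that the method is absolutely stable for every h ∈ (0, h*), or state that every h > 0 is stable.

(-4.8000,0); λ=-3 ⇒ h* = (24/5)/3 = 1.6000.

With y'=λy (z=hλ):
  k1=λy_n ⇒ h·k1=z·y_n;  k2=λ(1+1/4z)y_n ⇒ h·k2=z(1+1/4z)y_n
  y_{n+1}/y_n = 1 + 1/6z + 5/6z(1+1/4z) = 1 + z + 5/24z²
  Hence R(z) = 1 + z + 5/24z².

Solve |R(x)|<1 on ℝ⁻.
x=-1.62: |R|=0.0733
R=1: x+5/24x²=0 ⇒ x=−24/5=-4.8000; min R=1−1/(4·5/24)=-0.2000>−1
Confirm numerically:
  x=-4.038: |R|=0.35897 <1
  x=-2.950: |R|=0.13698 <1
  x=-2.503: |R|=0.19779 <1
  x=-5.304: |R|=1.55692 >1
Interval (-4.8000, 0).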